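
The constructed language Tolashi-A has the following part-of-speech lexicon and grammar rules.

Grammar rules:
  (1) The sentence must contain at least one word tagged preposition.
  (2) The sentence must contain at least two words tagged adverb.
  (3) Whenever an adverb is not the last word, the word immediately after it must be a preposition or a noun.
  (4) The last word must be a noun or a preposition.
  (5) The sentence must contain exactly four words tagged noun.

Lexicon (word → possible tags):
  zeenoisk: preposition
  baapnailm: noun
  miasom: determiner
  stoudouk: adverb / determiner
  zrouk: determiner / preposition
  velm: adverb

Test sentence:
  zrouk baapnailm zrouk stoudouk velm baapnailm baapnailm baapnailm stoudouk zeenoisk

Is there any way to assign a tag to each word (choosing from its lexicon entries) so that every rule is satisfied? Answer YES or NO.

Candidates per position — 1:zrouk {determiner,preposition}; 2:baapnailm {noun}; 3:zrouk {determiner,preposition}; 4:stoudouk {adverb,determiner}; 5:velm {adverb}; 6:baapnailm {noun}; 7:baapnailm {noun}; 8:baapnailm {noun}; 9:stoudouk {adverb,determiner}; 10:zeenoisk {preposition}.
One satisfying assignment: preposition noun preposition determiner adverb noun noun noun adverb preposition.
Rule-by-rule: rule 1 ok; rule 2 ok; rule 3 ok; rule 4 ok; rule 5 ok.

YES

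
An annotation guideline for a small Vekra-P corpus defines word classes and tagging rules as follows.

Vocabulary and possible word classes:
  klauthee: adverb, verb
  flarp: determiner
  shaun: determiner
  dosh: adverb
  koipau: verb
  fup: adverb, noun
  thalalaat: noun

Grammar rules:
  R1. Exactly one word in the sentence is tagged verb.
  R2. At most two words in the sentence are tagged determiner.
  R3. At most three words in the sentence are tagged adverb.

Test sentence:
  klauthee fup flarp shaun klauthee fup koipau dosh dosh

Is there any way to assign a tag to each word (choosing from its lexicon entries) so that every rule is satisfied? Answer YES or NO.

NO

Candidates per position — 1:klauthee {adverb,verb}; 2:fup {adverb,noun}; 3:flarp {determiner}; 4:shaun {determiner}; 5:klauthee {adverb,verb}; 6:fup {adverb,noun}; 7:koipau {verb}; 8:dosh {adverb}; 9:dosh {adverb}.
Every candidate sequence violates at least one rule; no consistent tagging exists.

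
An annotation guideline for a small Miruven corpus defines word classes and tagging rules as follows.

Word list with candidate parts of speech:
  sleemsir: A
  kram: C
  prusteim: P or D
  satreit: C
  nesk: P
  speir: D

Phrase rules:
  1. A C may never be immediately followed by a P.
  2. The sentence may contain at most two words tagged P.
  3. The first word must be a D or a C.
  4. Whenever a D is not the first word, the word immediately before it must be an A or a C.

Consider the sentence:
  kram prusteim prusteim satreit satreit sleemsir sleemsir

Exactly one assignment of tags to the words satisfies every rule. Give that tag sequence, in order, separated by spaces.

Candidates per position — 1:kram {C}; 2:prusteim {P,D}; 3:prusteim {P,D}; 4:satreit {C}; 5:satreit {C}; 6:sleemsir {A}; 7:sleemsir {A}.
Position 2: P is ruled out by rule 1; that leaves D.
Position 3: D is ruled out by rule 4; that leaves P.
That leaves exactly one tagging: C D P C C A A.
Rule-by-rule: rule 1 ok; rule 2 ok; rule 3 ok; rule 4 ok.

C D P C C A A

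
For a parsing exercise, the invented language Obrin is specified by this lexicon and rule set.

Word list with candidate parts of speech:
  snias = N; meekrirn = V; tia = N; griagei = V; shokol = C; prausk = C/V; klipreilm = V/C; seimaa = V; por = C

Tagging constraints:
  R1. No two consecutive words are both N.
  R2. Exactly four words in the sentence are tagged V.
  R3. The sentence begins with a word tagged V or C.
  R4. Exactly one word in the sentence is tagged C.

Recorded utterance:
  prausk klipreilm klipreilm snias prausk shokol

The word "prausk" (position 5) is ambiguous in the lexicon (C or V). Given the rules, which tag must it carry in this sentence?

Candidates per position — 1:prausk {C,V}; 2:klipreilm {V,C}; 3:klipreilm {V,C}; 4:snias {N}; 5:prausk {C,V}; 6:shokol {C}.
At position 1, choosing C makes rule 2 impossible to satisfy; hence V.
At position 2, choosing C makes rule 2 impossible to satisfy; hence V.
At position 3, choosing C makes rule 2 impossible to satisfy; hence V.
At position 5, choosing C makes rule 2 impossible to satisfy; hence V.
So the tagging must be: V V V N V C.
Check: rule 1 holds; rule 2 holds; rule 3 holds; rule 4 holds.

V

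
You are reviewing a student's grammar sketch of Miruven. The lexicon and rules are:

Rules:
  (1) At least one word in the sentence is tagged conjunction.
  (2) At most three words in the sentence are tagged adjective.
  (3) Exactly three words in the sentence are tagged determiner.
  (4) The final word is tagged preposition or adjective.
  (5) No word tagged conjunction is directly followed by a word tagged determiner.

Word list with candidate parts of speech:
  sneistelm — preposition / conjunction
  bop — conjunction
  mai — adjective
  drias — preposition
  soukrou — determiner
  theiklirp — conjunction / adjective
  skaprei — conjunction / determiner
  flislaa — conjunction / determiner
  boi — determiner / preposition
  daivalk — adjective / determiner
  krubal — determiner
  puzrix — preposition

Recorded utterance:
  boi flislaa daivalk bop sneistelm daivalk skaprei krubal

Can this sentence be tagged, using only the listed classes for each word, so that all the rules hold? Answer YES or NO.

NO

Candidates per position — 1:boi {determiner,preposition}; 2:flislaa {conjunction,determiner}; 3:daivalk {adjective,determiner}; 4:bop {conjunction}; 5:sneistelm {preposition,conjunction}; 6:daivalk {adjective,determiner}; 7:skaprei {conjunction,determiner}; 8:krubal {determiner}.
Rule 4 cannot be satisfied by any choice of tags from the lexicon.
So there is no consistent tagging.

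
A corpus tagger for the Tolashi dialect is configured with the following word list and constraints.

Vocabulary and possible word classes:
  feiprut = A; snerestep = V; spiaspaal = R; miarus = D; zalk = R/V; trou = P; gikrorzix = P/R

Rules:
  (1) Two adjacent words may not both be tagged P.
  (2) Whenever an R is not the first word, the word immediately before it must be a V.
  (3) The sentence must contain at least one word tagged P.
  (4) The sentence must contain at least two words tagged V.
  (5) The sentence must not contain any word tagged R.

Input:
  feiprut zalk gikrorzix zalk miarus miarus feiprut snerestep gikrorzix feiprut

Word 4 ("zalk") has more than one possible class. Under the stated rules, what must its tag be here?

V

Candidates per position — 1:feiprut {A}; 2:zalk {R,V}; 3:gikrorzix {P,R}; 4:zalk {R,V}; 5:miarus {D}; 6:miarus {D}; 7:feiprut {A}; 8:snerestep {V}; 9:gikrorzix {P,R}; 10:feiprut {A}.
Position 2: R is ruled out by rule 2; that leaves V.
Position 3: R is ruled out by rule 5; that leaves P.
Position 4: R is ruled out by rule 2; that leaves V.
Position 9: R is ruled out by rule 5; that leaves P.
The only consistent sequence is: A V P V D D A V P A.
Checking: rule 1 ✓; rule 2 ✓; rule 3 ✓; rule 4 ✓; rule 5 ✓.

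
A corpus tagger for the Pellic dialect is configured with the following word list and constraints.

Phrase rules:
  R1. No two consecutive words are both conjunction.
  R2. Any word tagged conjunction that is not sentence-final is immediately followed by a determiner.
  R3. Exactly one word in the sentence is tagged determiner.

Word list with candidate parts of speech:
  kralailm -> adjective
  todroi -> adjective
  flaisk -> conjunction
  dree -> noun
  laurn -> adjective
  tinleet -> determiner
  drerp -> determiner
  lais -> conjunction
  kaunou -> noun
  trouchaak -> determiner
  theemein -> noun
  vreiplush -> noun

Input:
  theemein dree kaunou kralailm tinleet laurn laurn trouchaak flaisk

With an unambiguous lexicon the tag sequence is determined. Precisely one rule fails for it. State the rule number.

3

Fixed tagging: noun noun noun adjective determiner adjective adjective determiner conjunction.
Rule check: R1 pass, R2 pass, R3 fail.
Only rule 3 fails.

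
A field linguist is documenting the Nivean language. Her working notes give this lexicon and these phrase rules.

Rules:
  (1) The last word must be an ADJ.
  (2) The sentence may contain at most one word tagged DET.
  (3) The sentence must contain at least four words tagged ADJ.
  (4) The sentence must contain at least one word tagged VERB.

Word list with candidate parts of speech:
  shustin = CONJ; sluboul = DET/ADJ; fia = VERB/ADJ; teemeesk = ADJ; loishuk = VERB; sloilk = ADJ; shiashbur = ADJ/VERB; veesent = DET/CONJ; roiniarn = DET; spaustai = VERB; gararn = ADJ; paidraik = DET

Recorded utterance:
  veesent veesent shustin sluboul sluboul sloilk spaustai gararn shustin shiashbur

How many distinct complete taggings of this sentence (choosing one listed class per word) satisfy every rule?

Candidates per position — 1:veesent {DET,CONJ}; 2:veesent {DET,CONJ}; 3:shustin {CONJ}; 4:sluboul {DET,ADJ}; 5:sluboul {DET,ADJ}; 6:sloilk {ADJ}; 7:spaustai {VERB}; 8:gararn {ADJ}; 9:shustin {CONJ}; 10:shiashbur {ADJ,VERB}.
There are 32 candidate sequences in total.
The sequences that satisfy every rule: DET CONJ CONJ ADJ ADJ ADJ VERB ADJ CONJ ADJ; CONJ DET CONJ ADJ ADJ ADJ VERB ADJ CONJ ADJ; CONJ CONJ CONJ DET ADJ ADJ VERB ADJ CONJ ADJ; CONJ CONJ CONJ ADJ DET ADJ VERB ADJ CONJ ADJ; CONJ CONJ CONJ ADJ ADJ ADJ VERB ADJ CONJ ADJ.
Count = 5.

5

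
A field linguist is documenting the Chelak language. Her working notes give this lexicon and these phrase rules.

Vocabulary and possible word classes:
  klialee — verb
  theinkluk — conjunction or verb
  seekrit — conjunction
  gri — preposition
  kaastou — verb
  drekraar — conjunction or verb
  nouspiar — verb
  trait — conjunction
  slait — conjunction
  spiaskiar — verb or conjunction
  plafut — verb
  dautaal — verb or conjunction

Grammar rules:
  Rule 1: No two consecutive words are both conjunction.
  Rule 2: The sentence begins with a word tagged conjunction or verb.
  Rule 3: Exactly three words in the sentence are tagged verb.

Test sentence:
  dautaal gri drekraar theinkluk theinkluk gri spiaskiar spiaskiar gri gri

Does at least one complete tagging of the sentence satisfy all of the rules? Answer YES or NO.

YES

Candidates per position — 1:dautaal {verb,conjunction}; 2:gri {preposition}; 3:drekraar {conjunction,verb}; 4:theinkluk {conjunction,verb}; 5:theinkluk {conjunction,verb}; 6:gri {preposition}; 7:spiaskiar {verb,conjunction}; 8:spiaskiar {verb,conjunction}; 9:gri {preposition}; 10:gri {preposition}.
One satisfying assignment: verb preposition conjunction verb conjunction preposition verb conjunction preposition preposition.
Rule-by-rule: rule 1 holds; rule 2 holds; rule 3 holds.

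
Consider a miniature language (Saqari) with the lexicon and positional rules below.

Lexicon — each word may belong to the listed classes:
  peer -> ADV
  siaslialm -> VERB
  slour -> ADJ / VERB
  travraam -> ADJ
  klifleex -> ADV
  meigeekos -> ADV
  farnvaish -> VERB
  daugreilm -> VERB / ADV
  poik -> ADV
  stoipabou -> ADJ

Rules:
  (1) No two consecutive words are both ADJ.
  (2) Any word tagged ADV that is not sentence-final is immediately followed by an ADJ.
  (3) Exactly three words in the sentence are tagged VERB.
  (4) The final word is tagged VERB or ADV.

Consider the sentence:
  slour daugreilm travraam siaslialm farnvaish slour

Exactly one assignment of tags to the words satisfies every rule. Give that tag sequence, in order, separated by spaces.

ADJ ADV ADJ VERB VERB VERB

Candidates per position — 1:slour {ADJ,VERB}; 2:daugreilm {VERB,ADV}; 3:travraam {ADJ}; 4:siaslialm {VERB}; 5:farnvaish {VERB}; 6:slour {ADJ,VERB}.
Position 6: tagging it ADJ would leave rule 4 unsatisfiable, so it must be VERB.
Position 1: tagging it VERB would leave rule 3 unsatisfiable, so it must be ADJ.
Position 2: tagging it VERB would leave rule 3 unsatisfiable, so it must be ADV.
That leaves exactly one tagging: ADJ ADV ADJ VERB VERB VERB.
Checking: rule 1 ✓; rule 2 ✓; rule 3 ✓; rule 4 ✓.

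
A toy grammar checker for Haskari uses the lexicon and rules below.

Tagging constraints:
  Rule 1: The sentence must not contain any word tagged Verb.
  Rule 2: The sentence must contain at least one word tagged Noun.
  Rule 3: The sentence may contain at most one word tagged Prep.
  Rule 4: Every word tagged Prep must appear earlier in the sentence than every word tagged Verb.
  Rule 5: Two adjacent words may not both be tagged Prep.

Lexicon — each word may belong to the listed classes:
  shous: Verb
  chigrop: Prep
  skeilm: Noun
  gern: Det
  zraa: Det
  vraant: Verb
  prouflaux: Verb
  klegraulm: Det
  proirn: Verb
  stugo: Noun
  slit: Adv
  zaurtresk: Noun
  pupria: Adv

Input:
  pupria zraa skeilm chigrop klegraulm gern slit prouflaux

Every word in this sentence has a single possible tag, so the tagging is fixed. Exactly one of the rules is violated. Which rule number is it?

1

Fixed tagging: Adv Det Noun Prep Det Det Adv Verb.
Checking each rule: R1 fail, R2 pass, R3 pass, R4 pass, R5 pass.
Only rule 1 fails.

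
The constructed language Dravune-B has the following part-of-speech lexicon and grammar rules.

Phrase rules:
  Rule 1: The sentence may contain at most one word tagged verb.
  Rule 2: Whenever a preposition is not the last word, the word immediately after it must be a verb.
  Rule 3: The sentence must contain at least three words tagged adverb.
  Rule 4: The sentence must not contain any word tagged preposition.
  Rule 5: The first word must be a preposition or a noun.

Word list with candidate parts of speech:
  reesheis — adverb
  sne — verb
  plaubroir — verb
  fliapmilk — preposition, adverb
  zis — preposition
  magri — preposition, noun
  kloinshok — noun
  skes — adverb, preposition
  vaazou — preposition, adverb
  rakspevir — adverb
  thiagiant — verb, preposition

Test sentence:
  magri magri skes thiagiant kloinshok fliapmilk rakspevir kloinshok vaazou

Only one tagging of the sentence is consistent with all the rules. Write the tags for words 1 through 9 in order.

Candidates per position — 1:magri {preposition,noun}; 2:magri {preposition,noun}; 3:skes {adverb,preposition}; 4:thiagiant {verb,preposition}; 5:kloinshok {noun}; 6:fliapmilk {preposition,adverb}; 7:rakspevir {adverb}; 8:kloinshok {noun}; 9:vaazou {preposition,adverb}.
Position 1: preposition is ruled out by rule 2; that leaves noun.
Position 2: preposition is ruled out by rule 2; that leaves noun.
Position 3: preposition is ruled out by rule 4; that leaves adverb.
Position 4: preposition is ruled out by rule 2; that leaves verb.
Position 6: preposition is ruled out by rule 2; that leaves adverb.
Position 9: preposition is ruled out by rule 4; that leaves adverb.
The only consistent sequence is: noun noun adverb verb noun adverb adverb noun adverb.
Verifying each rule — rule 1 ok; rule 2 ok; rule 3 ok; rule 4 ok; rule 5 ok.

noun noun adverb verb noun adverb adverb noun adverb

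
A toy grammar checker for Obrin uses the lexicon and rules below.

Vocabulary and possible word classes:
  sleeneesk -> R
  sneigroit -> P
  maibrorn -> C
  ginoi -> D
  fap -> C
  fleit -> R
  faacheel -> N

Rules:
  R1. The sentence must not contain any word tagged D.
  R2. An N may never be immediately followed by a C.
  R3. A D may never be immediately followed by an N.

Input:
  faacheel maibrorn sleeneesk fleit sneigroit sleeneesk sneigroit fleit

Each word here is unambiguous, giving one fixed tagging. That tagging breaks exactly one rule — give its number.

Fixed tagging: N C R R P R P R.
Applying the rules: R1 holds, R2 violated, R3 holds.
Only rule 2 fails.

2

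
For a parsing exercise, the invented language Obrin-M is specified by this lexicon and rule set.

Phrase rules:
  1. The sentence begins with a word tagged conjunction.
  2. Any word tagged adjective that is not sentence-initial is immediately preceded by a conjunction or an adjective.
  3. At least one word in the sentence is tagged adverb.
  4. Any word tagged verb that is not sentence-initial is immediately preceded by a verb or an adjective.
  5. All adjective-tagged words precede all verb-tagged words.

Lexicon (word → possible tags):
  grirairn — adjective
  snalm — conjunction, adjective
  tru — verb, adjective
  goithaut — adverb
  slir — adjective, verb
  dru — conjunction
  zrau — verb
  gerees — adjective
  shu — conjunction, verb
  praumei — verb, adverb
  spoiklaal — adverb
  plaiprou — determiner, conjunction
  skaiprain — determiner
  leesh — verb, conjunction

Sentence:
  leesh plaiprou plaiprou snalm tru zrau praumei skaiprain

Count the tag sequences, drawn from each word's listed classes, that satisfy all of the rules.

8

Candidates per position — 1:leesh {verb,conjunction}; 2:plaiprou {determiner,conjunction}; 3:plaiprou {determiner,conjunction}; 4:snalm {conjunction,adjective}; 5:tru {verb,adjective}; 6:zrau {verb}; 7:praumei {verb,adverb}; 8:skaiprain {determiner}.
There are 64 candidate sequences in total.
Checking each against the rules leaves 8 sequences.
Count = 8.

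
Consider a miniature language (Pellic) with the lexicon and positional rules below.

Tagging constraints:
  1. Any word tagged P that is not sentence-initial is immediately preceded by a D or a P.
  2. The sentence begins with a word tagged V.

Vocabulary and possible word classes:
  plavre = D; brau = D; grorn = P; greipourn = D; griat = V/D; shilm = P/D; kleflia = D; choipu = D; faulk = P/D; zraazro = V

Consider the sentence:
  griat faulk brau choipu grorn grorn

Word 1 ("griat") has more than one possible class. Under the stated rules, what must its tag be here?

Candidates per position — 1:griat {V,D}; 2:faulk {P,D}; 3:brau {D}; 4:choipu {D}; 5:grorn {P}; 6:grorn {P}.
Position 1: tagging it D would leave rule 2 unsatisfiable, so it must be V.
Position 2: tagging it P would leave rule 1 unsatisfiable, so it must be D.
So the tagging must be: V D D D P P.
Rule-by-rule: rule 1 ok; rule 2 ok.

V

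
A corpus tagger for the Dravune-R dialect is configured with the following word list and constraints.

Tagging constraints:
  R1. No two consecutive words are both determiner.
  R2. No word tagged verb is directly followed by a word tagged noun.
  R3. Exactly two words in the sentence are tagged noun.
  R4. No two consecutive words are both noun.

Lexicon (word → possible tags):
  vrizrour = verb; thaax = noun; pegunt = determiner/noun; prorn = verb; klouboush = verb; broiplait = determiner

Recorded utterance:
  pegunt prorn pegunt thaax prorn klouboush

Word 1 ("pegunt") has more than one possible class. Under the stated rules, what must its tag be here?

Candidates per position — 1:pegunt {determiner,noun}; 2:prorn {verb}; 3:pegunt {determiner,noun}; 4:thaax {noun}; 5:prorn {verb}; 6:klouboush {verb}.
Word 3 cannot be noun — rule 2 would then fail for every completion. It is determiner.
Word 1 cannot be determiner — rule 3 would then fail for every completion. It is noun.
That leaves exactly one tagging: noun verb determiner noun verb verb.
Rule-by-rule: rule 1 satisfied; rule 2 satisfied; rule 3 satisfied; rule 4 satisfied.

noun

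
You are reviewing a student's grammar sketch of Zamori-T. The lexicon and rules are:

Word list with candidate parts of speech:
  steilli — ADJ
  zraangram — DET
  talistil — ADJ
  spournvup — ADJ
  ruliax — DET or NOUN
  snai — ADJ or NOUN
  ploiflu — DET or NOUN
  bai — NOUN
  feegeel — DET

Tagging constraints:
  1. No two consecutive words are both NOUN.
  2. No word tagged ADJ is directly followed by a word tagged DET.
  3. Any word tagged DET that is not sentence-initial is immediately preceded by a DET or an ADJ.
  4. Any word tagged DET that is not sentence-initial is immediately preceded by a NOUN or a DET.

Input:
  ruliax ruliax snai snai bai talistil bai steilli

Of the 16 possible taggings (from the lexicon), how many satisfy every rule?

Candidates per position — 1:ruliax {DET,NOUN}; 2:ruliax {DET,NOUN}; 3:snai {ADJ,NOUN}; 4:snai {ADJ,NOUN}; 5:bai {NOUN}; 6:talistil {ADJ}; 7:bai {NOUN}; 8:steilli {ADJ}.
There are 16 candidate sequences in total.
The sequences that satisfy every rule: DET DET ADJ ADJ NOUN ADJ NOUN ADJ; DET DET NOUN ADJ NOUN ADJ NOUN ADJ; DET NOUN ADJ ADJ NOUN ADJ NOUN ADJ.
Count = 3.

3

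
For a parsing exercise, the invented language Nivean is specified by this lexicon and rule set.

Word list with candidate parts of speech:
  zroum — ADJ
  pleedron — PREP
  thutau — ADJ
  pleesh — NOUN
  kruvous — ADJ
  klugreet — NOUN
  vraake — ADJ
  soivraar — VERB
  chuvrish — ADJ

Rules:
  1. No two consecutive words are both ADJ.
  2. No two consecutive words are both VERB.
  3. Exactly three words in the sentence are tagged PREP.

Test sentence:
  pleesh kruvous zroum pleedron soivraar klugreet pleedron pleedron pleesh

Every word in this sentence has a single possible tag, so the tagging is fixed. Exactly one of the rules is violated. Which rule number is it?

1

Fixed tagging: NOUN ADJ ADJ PREP VERB NOUN PREP PREP NOUN.
Rule check: R1 ✗, R2 ✓, R3 ✓.
Only rule 1 fails.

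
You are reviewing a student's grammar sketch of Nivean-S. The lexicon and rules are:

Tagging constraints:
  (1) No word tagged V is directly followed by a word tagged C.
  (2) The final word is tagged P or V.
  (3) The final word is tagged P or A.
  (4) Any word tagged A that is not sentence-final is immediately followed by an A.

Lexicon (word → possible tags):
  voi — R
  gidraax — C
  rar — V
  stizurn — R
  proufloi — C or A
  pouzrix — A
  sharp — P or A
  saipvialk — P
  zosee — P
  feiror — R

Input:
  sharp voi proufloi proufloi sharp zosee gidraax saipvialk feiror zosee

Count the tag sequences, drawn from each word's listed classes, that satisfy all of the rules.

1

Candidates per position — 1:sharp {P,A}; 2:voi {R}; 3:proufloi {C,A}; 4:proufloi {C,A}; 5:sharp {P,A}; 6:zosee {P}; 7:gidraax {C}; 8:saipvialk {P}; 9:feiror {R}; 10:zosee {P}.
There are 16 candidate sequences in total.
The sequences that satisfy every rule: P R C C P P C P R P.
Count = 1.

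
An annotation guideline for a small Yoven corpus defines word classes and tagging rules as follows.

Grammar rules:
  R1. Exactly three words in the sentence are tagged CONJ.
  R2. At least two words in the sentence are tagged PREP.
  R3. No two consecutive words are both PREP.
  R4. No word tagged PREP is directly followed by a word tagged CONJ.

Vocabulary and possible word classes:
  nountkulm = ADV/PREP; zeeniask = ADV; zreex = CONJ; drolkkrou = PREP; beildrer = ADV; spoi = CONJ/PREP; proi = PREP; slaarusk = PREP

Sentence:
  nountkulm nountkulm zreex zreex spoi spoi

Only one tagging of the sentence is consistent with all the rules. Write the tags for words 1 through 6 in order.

Candidates per position — 1:nountkulm {ADV,PREP}; 2:nountkulm {ADV,PREP}; 3:zreex {CONJ}; 4:zreex {CONJ}; 5:spoi {CONJ,PREP}; 6:spoi {CONJ,PREP}.
Position 2: PREP is ruled out by rule 4; that leaves ADV.
The remaining ambiguous positions (1, 5, 6) are resolved jointly — only one combination satisfies every rule.
That leaves exactly one tagging: PREP ADV CONJ CONJ CONJ PREP.
Rule-by-rule: rule 1 holds; rule 2 holds; rule 3 holds; rule 4 holds.

PREP ADV CONJ CONJ CONJ PREP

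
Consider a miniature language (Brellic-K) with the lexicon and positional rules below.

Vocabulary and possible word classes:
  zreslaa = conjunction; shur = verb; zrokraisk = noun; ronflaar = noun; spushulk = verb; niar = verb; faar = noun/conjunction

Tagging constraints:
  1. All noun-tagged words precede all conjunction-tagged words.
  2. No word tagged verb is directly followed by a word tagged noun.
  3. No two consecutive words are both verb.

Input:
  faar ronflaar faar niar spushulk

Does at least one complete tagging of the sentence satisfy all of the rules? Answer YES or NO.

NO

Candidates per position — 1:faar {noun,conjunction}; 2:ronflaar {noun}; 3:faar {noun,conjunction}; 4:niar {verb}; 5:spushulk {verb}.
Rule 3 cannot be satisfied by any choice of tags from the lexicon.
So there is no consistent tagging.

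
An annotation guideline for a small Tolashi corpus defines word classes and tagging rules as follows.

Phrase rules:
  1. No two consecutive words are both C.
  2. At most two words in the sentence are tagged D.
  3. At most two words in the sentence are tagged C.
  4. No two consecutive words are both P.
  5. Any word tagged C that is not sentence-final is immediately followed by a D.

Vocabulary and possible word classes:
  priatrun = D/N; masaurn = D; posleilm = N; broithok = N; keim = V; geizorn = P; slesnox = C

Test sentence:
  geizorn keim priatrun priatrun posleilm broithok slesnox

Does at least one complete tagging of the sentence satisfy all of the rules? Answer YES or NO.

YES

Candidates per position — 1:geizorn {P}; 2:keim {V}; 3:priatrun {D,N}; 4:priatrun {D,N}; 5:posleilm {N}; 6:broithok {N}; 7:slesnox {C}.
One satisfying assignment: P V N N N N C.
Rule-by-rule: rule 1 ✓; rule 2 ✓; rule 3 ✓; rule 4 ✓; rule 5 ✓.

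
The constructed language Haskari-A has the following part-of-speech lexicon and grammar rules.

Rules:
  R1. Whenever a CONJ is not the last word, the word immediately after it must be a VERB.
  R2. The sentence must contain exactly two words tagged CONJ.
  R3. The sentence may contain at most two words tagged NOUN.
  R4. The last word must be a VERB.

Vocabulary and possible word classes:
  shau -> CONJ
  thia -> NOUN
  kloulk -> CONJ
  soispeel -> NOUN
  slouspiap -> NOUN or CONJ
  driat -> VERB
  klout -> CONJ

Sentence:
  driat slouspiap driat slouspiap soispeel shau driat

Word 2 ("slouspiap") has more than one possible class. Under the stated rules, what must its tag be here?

Candidates per position — 1:driat {VERB}; 2:slouspiap {NOUN,CONJ}; 3:driat {VERB}; 4:slouspiap {NOUN,CONJ}; 5:soispeel {NOUN}; 6:shau {CONJ}; 7:driat {VERB}.
Word 4 cannot be CONJ — rule 1 would then fail for every completion. It is NOUN.
Word 2 cannot be NOUN — rule 2 would then fail for every completion. It is CONJ.
The only consistent sequence is: VERB CONJ VERB NOUN NOUN CONJ VERB.
Rule-by-rule: rule 1 ✓; rule 2 ✓; rule 3 ✓; rule 4 ✓.

CONJ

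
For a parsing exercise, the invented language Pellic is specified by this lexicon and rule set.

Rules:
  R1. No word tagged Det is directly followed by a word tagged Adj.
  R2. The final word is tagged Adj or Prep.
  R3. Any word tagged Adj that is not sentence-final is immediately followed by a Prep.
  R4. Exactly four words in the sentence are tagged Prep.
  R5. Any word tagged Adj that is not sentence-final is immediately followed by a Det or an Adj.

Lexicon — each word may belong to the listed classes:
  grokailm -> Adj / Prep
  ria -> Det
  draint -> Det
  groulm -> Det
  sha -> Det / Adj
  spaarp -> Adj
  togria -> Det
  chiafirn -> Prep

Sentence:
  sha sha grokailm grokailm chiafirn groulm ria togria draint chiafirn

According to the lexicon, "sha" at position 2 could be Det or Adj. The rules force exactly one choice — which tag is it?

Det

Candidates per position — 1:sha {Det,Adj}; 2:sha {Det,Adj}; 3:grokailm {Adj,Prep}; 4:grokailm {Adj,Prep}; 5:chiafirn {Prep}; 6:groulm {Det}; 7:ria {Det}; 8:togria {Det}; 9:draint {Det}; 10:chiafirn {Prep}.
Position 1: Adj is ruled out by rule 3; that leaves Det.
Position 2: Adj is ruled out by rule 1; that leaves Det.
Position 3: Adj is ruled out by rule 1; that leaves Prep.
Position 4: Adj is ruled out by rule 4; that leaves Prep.
So the tagging must be: Det Det Prep Prep Prep Det Det Det Det Prep.
Verifying each rule — rule 1 satisfied; rule 2 satisfied; rule 3 satisfied; rule 4 satisfied; rule 5 satisfied.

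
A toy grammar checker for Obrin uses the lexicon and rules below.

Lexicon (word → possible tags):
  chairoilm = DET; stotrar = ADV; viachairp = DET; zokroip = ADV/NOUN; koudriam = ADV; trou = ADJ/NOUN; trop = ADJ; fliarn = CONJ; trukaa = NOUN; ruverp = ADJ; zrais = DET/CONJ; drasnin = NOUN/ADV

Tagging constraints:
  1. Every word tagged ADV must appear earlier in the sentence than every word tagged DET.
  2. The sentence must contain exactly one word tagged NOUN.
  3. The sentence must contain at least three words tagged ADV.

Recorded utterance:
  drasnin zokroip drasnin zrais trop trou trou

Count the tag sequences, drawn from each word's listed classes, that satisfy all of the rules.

Candidates per position — 1:drasnin {NOUN,ADV}; 2:zokroip {ADV,NOUN}; 3:drasnin {NOUN,ADV}; 4:zrais {DET,CONJ}; 5:trop {ADJ}; 6:trou {ADJ,NOUN}; 7:trou {ADJ,NOUN}.
There are 64 candidate sequences in total.
The sequences that satisfy every rule: ADV ADV ADV DET ADJ ADJ NOUN; ADV ADV ADV DET ADJ NOUN ADJ; ADV ADV ADV CONJ ADJ ADJ NOUN; ADV ADV ADV CONJ ADJ NOUN ADJ.
Count = 4.

4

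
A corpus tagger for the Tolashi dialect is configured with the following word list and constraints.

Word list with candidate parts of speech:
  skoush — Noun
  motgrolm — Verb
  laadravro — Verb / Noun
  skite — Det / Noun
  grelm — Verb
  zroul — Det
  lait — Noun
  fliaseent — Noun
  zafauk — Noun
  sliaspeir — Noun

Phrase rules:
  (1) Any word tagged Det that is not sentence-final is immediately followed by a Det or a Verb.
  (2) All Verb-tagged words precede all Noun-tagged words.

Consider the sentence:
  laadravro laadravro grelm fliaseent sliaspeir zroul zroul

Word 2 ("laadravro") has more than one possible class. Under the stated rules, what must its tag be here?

Candidates per position — 1:laadravro {Verb,Noun}; 2:laadravro {Verb,Noun}; 3:grelm {Verb}; 4:fliaseent {Noun}; 5:sliaspeir {Noun}; 6:zroul {Det}; 7:zroul {Det}.
If word 1 were Noun, no tagging could satisfy rule 2; so word 1 is Verb.
If word 2 were Noun, no tagging could satisfy rule 2; so word 2 is Verb.
The unique satisfying tagging is: Verb Verb Verb Noun Noun Det Det.
Verifying each rule — rule 1 ok; rule 2 ok.

Verb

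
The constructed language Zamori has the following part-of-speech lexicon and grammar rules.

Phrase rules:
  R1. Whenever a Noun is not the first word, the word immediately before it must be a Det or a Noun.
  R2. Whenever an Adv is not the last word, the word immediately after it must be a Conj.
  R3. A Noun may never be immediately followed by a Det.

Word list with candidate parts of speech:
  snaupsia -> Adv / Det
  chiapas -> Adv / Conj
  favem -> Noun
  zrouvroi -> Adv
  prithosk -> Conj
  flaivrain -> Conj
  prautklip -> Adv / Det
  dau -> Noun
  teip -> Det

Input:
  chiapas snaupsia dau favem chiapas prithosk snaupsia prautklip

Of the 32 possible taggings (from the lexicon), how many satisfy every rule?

Candidates per position — 1:chiapas {Adv,Conj}; 2:snaupsia {Adv,Det}; 3:dau {Noun}; 4:favem {Noun}; 5:chiapas {Adv,Conj}; 6:prithosk {Conj}; 7:snaupsia {Adv,Det}; 8:prautklip {Adv,Det}.
There are 32 candidate sequences in total.
The sequences that satisfy every rule: Conj Det Noun Noun Adv Conj Det Adv; Conj Det Noun Noun Adv Conj Det Det; Conj Det Noun Noun Conj Conj Det Adv; Conj Det Noun Noun Conj Conj Det Det.
Count = 4.

4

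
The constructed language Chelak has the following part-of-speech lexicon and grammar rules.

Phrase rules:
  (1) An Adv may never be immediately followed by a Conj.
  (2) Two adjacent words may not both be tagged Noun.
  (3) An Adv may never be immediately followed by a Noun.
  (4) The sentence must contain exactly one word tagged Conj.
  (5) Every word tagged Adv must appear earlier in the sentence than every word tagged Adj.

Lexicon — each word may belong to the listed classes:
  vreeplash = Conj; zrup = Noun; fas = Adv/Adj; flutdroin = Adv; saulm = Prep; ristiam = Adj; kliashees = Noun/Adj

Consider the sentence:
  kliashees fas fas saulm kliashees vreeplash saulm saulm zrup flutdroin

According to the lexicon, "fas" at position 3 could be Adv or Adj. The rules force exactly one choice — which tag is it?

Adv

Candidates per position — 1:kliashees {Noun,Adj}; 2:fas {Adv,Adj}; 3:fas {Adv,Adj}; 4:saulm {Prep}; 5:kliashees {Noun,Adj}; 6:vreeplash {Conj}; 7:saulm {Prep}; 8:saulm {Prep}; 9:zrup {Noun}; 10:flutdroin {Adv}.
Position 1: Adj is ruled out by rule 5; that leaves Noun.
Position 2: Adj is ruled out by rule 5; that leaves Adv.
Position 3: Adj is ruled out by rule 5; that leaves Adv.
Position 5: Adj is ruled out by rule 5; that leaves Noun.
The only consistent sequence is: Noun Adv Adv Prep Noun Conj Prep Prep Noun Adv.
Checking: rule 1 ✓; rule 2 ✓; rule 3 ✓; rule 4 ✓; rule 5 ✓.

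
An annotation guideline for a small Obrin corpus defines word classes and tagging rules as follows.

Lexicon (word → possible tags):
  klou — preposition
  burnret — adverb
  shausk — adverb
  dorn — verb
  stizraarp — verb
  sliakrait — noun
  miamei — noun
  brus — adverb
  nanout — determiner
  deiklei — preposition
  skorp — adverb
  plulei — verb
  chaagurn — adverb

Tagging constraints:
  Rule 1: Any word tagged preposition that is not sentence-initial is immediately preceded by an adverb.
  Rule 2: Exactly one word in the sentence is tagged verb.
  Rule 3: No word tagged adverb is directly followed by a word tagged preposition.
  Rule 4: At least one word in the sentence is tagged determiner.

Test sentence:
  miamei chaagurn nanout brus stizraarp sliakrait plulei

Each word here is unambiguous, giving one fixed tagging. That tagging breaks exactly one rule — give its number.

2

Fixed tagging: noun adverb determiner adverb verb noun verb.
Checking each rule: R1 pass, R2 fail, R3 pass, R4 pass.
Only rule 2 fails.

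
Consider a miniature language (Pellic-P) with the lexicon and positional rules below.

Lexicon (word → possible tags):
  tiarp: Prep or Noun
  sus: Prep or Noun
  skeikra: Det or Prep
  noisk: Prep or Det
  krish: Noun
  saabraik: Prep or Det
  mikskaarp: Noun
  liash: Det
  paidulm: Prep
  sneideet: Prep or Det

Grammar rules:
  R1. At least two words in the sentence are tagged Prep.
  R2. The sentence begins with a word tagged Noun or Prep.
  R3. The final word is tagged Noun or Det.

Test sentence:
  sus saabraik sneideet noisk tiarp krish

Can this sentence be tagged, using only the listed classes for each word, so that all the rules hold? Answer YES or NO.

Candidates per position — 1:sus {Prep,Noun}; 2:saabraik {Prep,Det}; 3:sneideet {Prep,Det}; 4:noisk {Prep,Det}; 5:tiarp {Prep,Noun}; 6:krish {Noun}.
One satisfying assignment: Prep Prep Det Prep Prep Noun.
Verifying each rule — rule 1 ✓; rule 2 ✓; rule 3 ✓.

YES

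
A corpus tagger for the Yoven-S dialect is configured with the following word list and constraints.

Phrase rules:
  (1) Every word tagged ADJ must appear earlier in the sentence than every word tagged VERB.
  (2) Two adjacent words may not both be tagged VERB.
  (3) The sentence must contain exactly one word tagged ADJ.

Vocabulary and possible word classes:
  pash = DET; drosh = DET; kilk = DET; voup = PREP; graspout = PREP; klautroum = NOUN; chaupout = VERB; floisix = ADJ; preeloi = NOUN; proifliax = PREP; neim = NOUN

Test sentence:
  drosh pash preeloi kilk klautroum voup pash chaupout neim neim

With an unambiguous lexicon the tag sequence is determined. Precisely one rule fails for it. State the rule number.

3

Fixed tagging: DET DET NOUN DET NOUN PREP DET VERB NOUN NOUN.
Rule check: R1 ✓, R2 ✓, R3 ✗.
Only rule 3 fails.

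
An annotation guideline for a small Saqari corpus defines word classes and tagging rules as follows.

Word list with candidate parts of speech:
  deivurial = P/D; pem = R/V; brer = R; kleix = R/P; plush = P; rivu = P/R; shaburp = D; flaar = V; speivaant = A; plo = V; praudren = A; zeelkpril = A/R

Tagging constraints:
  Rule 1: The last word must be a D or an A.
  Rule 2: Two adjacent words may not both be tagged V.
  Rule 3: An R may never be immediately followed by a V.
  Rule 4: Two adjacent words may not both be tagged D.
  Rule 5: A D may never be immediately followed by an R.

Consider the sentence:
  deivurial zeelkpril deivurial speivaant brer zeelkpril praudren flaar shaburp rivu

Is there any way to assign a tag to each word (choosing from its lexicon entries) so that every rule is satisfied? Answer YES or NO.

Candidates per position — 1:deivurial {P,D}; 2:zeelkpril {A,R}; 3:deivurial {P,D}; 4:speivaant {A}; 5:brer {R}; 6:zeelkpril {A,R}; 7:praudren {A}; 8:flaar {V}; 9:shaburp {D}; 10:rivu {P,R}.
Rule 1 cannot be satisfied by any choice of tags from the lexicon.
So there is no consistent tagging.

NO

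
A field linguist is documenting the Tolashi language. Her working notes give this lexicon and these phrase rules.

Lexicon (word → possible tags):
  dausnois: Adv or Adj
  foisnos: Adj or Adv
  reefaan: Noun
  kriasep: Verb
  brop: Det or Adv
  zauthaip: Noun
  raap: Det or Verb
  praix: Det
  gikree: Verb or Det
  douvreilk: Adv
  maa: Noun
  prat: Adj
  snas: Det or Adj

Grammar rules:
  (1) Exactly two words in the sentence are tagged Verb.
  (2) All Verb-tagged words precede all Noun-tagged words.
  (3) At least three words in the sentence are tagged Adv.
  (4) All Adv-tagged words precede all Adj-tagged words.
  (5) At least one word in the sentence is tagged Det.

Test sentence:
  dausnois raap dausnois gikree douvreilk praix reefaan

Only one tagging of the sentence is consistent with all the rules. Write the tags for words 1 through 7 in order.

Candidates per position — 1:dausnois {Adv,Adj}; 2:raap {Det,Verb}; 3:dausnois {Adv,Adj}; 4:gikree {Verb,Det}; 5:douvreilk {Adv}; 6:praix {Det}; 7:reefaan {Noun}.
At position 1, choosing Adj makes rule 3 impossible to satisfy; hence Adv.
At position 2, choosing Det makes rule 1 impossible to satisfy; hence Verb.
At position 3, choosing Adj makes rule 3 impossible to satisfy; hence Adv.
At position 4, choosing Det makes rule 1 impossible to satisfy; hence Verb.
That leaves exactly one tagging: Adv Verb Adv Verb Adv Det Noun.
Verifying each rule — rule 1 ok; rule 2 ok; rule 3 ok; rule 4 ok; rule 5 ok.

Adv Verb Adv Verb Adv Det Noun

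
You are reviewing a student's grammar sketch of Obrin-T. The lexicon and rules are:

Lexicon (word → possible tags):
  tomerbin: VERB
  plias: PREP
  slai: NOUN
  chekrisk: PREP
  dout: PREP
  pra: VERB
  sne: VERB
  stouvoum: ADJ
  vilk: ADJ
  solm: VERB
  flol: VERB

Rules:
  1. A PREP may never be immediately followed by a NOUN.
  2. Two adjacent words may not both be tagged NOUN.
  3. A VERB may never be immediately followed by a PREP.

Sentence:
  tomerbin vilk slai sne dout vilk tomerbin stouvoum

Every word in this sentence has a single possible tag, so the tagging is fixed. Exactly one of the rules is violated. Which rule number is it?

3

Fixed tagging: VERB ADJ NOUN VERB PREP ADJ VERB ADJ.
Checking each rule: R1 holds, R2 holds, R3 violated.
Only rule 3 fails.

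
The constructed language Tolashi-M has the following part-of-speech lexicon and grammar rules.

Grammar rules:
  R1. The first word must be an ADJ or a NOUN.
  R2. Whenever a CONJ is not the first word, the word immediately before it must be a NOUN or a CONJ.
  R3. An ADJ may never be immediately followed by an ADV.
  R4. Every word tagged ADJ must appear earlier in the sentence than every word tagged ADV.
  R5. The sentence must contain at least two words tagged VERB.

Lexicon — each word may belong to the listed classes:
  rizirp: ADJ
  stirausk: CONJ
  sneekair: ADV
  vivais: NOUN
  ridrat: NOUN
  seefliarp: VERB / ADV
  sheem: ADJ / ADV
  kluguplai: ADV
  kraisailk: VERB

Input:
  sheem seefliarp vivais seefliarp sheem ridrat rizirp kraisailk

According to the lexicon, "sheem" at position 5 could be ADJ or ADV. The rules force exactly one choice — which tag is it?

Candidates per position — 1:sheem {ADJ,ADV}; 2:seefliarp {VERB,ADV}; 3:vivais {NOUN}; 4:seefliarp {VERB,ADV}; 5:sheem {ADJ,ADV}; 6:ridrat {NOUN}; 7:rizirp {ADJ}; 8:kraisailk {VERB}.
Position 1: tagging it ADV would leave rule 1 unsatisfiable, so it must be ADJ.
Position 2: tagging it ADV would leave rule 3 unsatisfiable, so it must be VERB.
Position 4: tagging it ADV would leave rule 4 unsatisfiable, so it must be VERB.
Position 5: tagging it ADV would leave rule 4 unsatisfiable, so it must be ADJ.
That leaves exactly one tagging: ADJ VERB NOUN VERB ADJ NOUN ADJ VERB.
Checking: rule 1 satisfied; rule 2 satisfied; rule 3 satisfied; rule 4 satisfied; rule 5 satisfied.

ADJ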